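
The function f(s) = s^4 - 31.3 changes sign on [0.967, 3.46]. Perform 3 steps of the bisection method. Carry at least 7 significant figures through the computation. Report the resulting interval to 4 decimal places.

f(0.967000) = -30.425609, f(3.460000) = 112.019207 (opposite signs)
step 1: m = 2.213500, f(m) = -7.294094 < 0 → root in [2.213500, 3.460000]
step 2: m = 2.836750, f(m) = 33.456632 > 0 → root in [2.213500, 2.836750]
step 3: m = 2.525125, f(m) = 9.356644 > 0 → root in [2.213500, 2.525125]

[2.2135, 2.5251]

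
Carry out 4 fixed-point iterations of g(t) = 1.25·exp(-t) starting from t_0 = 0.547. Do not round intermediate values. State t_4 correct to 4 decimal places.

0.6322

t_1 = g(0.547000) = 0.723354
t_2 = g(0.723354) = 0.606403
t_3 = g(0.606403) = 0.681636
t_4 = g(0.681636) = 0.632236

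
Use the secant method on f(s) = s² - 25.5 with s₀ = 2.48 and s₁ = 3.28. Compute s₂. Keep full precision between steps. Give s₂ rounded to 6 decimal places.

Secant update: s_(k+1) = s_k − f(s_k)·(s_k − s_(k-1))/(f(s_k) − f(s_(k-1))).
f(s_0) = -19.349600, f(s_1) = -14.741600
s_2 = 3.280000 - (-14.741600)·(3.280000 - 2.480000)/(-14.741600 - (-19.349600)) = 5.839306; f(s_2) = 8.597489

5.839306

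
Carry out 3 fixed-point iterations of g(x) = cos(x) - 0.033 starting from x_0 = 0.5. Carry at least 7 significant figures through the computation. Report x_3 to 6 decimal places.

x_1 = g(0.500000) = 0.844583
x_2 = g(0.844583) = 0.631043
x_3 = g(0.631043) = 0.774412

0.774412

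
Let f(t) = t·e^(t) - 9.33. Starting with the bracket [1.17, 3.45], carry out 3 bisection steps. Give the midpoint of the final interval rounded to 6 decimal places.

f(1.170000) = -5.560269, f(3.450000) = 99.346353 (opposite signs)
step 1: m = 2.310000, f(m) = 13.941921 > 0 → root in [1.170000, 2.310000]
step 2: m = 1.740000, f(m) = 0.583378 > 0 → root in [1.170000, 1.740000]
step 3: m = 1.455000, f(m) = -3.096077 < 0 → root in [1.455000, 1.740000]
Midpoint of [1.455000, 1.740000] = 1.597500

1.597500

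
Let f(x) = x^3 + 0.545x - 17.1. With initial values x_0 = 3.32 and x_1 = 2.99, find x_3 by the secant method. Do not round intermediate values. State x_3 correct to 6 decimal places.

2.524372

Secant update: x_(k+1) = x_k − f(x_k)·(x_k − x_(k-1))/(f(x_k) − f(x_(k-1))).
f(x_0) = 21.303768, f(x_1) = 11.260449
x_2 = 2.990000 - (11.260449)·(2.990000 - 3.320000)/(11.260449 - (21.303768)) = 2.620008; f(x_2) = 2.312796
x_3 = 2.620008 - (2.312796)·(2.620008 - 2.990000)/(2.312796 - (11.260449)) = 2.524372; f(x_3) = 0.362230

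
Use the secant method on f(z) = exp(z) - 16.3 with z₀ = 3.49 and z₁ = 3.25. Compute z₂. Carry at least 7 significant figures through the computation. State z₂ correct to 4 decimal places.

2.9244

f(z_0) = 16.485948, f(z_1) = 9.490340
z_2 = 3.250000 - (9.490340)·(3.250000 - 3.490000)/(9.490340 - (16.485948)) = 2.924413; f(z_2) = 2.323284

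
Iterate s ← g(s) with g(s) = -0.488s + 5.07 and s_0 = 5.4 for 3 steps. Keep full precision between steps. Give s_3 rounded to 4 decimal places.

s_1 = g(5.400000) = 2.434800
s_2 = g(2.434800) = 3.881818
s_3 = g(3.881818) = 3.175673

3.1757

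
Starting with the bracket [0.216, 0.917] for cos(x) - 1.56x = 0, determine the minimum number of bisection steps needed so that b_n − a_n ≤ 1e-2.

7

Initial width b − a = 0.917 − 0.216 = 0.701000.
After n steps the width is (b−a)/2^n; need (b−a)/2^n ≤ 1e-2.
So n ≥ log₂(0.701000/1e-2) = log₂(70.1000) ≈ 6.1313.
Hence n = 7.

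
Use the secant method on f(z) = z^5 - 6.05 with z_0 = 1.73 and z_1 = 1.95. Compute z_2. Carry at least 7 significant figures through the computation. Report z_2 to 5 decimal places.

1.56634

f(z_0) = 9.446389, f(z_1) = 22.145062
z_2 = 1.950000 - (22.145062)·(1.950000 - 1.730000)/(22.145062 - (9.446389)) = 1.566345; f(z_2) = 3.378371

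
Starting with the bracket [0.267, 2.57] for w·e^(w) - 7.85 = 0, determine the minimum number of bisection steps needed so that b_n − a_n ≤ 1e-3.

12

Initial width b − a = 2.57 − 0.267 = 2.303000.
After n steps the width is (b−a)/2^n; need (b−a)/2^n ≤ 1e-3.
So n ≥ log₂(2.303000/1e-3) = log₂(2303.0000) ≈ 11.1693.
Hence n = 12.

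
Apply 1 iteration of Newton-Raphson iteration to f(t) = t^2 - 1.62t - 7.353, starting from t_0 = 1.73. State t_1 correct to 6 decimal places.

5.622772

Newton update: t ← t − f(t)/f'(t).
f'(t) = 2t - 1.62
t_0 = 1.730000: f = -7.162700, f' = 1.840000 → t_1 = 1.730000 - (-7.162700)/(1.840000) = 5.622772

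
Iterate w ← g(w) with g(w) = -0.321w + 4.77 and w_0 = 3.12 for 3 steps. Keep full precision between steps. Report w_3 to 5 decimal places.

3.62714

w_1 = g(3.120000) = 3.768480
w_2 = g(3.768480) = 3.560318
w_3 = g(3.560318) = 3.627138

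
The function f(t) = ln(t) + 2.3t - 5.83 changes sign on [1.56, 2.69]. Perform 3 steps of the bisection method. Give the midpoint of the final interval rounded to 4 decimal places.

f(1.560000) = -1.797314, f(2.690000) = 1.346541 (opposite signs)
step 1: m = 2.125000, f(m) = -0.188728 < 0 → root in [2.125000, 2.690000]
step 2: m = 2.407500, f(m) = 0.585839 > 0 → root in [2.125000, 2.407500]
step 3: m = 2.266250, f(m) = 0.200501 > 0 → root in [2.125000, 2.266250]
Midpoint of [2.125000, 2.266250] = 2.195625

2.1956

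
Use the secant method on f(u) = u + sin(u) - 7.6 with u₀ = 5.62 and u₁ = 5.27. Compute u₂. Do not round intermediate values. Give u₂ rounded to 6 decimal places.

f(u_0) = -2.595630, f(u_1) = -3.178522
u_2 = 5.270000 - (-3.178522)·(5.270000 - 5.620000)/(-3.178522 - (-2.595630)) = 7.178558; f(u_2) = 0.359001

7.178558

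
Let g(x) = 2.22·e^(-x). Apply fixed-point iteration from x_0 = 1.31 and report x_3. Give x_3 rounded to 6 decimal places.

0.655686

x_1 = g(1.310000) = 0.599001
x_2 = g(0.599001) = 1.219580
x_3 = g(1.219580) = 0.655686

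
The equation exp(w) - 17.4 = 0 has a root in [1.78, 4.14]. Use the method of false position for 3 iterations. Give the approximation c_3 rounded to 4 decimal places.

2.6874

False-position update: c = (a·f(b) − b·f(a))/(f(b) − f(a)); replace the endpoint whose sign matches f(c).
f(1.780000) = -11.470144, f(4.140000) = 45.402821
step 1: c = 2.255965, f(c) = -7.855501 < 0 → new bracket [2.255965, 4.140000]
step 2: c = 2.533857, f(c) = -4.797987 < 0 → new bracket [2.533857, 4.140000]
step 3: c = 2.687365, f(c) = -2.707089 < 0 → new bracket [2.687365, 4.140000]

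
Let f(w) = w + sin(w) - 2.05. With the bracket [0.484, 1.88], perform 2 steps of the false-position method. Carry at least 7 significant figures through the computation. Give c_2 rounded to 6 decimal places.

1.167385

False-position update: c = (a·f(b) − b·f(a))/(f(b) − f(a)); replace the endpoint whose sign matches f(c).
f(0.484000) = -1.100677, f(1.880000) = 0.782576
step 1: c = 1.299899, f(c) = 0.213430 > 0 → new bracket [0.484000, 1.299899]
step 2: c = 1.167385, f(c) = 0.037112 > 0 → new bracket [0.484000, 1.167385]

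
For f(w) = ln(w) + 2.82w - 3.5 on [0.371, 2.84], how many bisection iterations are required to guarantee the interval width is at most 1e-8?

28

Initial width b − a = 2.84 − 0.371 = 2.469000.
After n steps the width is (b−a)/2^n; need (b−a)/2^n ≤ 1e-8.
So n ≥ log₂(2.469000/1e-8) = log₂(246900000.0000) ≈ 27.8794.
Hence n = 28.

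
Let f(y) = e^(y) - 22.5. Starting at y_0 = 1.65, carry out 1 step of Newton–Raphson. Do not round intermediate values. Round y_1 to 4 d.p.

4.9711

Newton update: y ← y − f(y)/f'(y).
f'(y) = e^(y)
y_0 = 1.650000: f = -17.293020, f' = 5.206980 → y_1 = 1.650000 - (-17.293020)/(5.206980) = 4.971123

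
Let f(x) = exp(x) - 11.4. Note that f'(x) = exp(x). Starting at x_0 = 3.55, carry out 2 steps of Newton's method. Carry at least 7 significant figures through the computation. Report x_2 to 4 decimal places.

2.5190

Newton update: x ← x − f(x)/f'(x).
x_0 = 3.550000: f = 23.413317, f' = 34.813317 → x_1 = 3.550000 - (23.413317)/(34.813317) = 2.877461
x_1 = 2.877461: f = 6.369098, f' = 17.769098 → x_2 = 2.877461 - (6.369098)/(17.769098) = 2.519024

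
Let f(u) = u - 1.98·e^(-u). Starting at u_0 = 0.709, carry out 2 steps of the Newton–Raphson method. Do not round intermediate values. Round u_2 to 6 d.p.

0.847982

f'(u) = 1 + 1.98·e^(-u)
u_0 = 0.709000: f = -0.265429, f' = 1.974429 → u_1 = 0.709000 - (-0.265429)/(1.974429) = 0.843433
u_1 = 0.843433: f = -0.008423, f' = 1.851857 → u_2 = 0.843433 - (-0.008423)/(1.851857) = 0.847982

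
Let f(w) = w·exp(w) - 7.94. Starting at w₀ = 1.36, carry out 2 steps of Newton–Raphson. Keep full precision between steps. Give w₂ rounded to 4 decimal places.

f'(w) = (w + 1)·exp(w)
w_0 = 1.360000: f = -2.641177, f' = 9.195016 → w_1 = 1.360000 - (-2.641177)/(9.195016) = 1.647240
w_1 = 1.647240: f = 0.613506, f' = 13.746135 → w_2 = 1.647240 - (0.613506)/(13.746135) = 1.602609

1.6026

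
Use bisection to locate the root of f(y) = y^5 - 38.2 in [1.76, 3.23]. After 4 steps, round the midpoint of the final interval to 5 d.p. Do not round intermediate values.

f(1.760000) = -21.312579, f(3.230000) = 313.370650 (opposite signs)
step 1: m = 2.495000, f(m) = 58.483586 > 0 → root in [1.760000, 2.495000]
step 2: m = 2.127500, f(m) = 5.386083 > 0 → root in [1.760000, 2.127500]
step 3: m = 1.943750, f(m) = -10.453895 < 0 → root in [1.943750, 2.127500]
step 4: m = 2.035625, f(m) = -3.246644 < 0 → root in [2.035625, 2.127500]
Midpoint of [2.035625, 2.127500] = 2.081562

2.08156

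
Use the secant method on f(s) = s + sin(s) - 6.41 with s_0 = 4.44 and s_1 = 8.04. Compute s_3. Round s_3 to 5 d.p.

6.34739

Secant update: s_(k+1) = s_k − f(s_k)·(s_k − s_(k-1))/(f(s_k) − f(s_(k-1))).
f(s_0) = -2.933131, f(s_1) = 2.612748
s_2 = 8.040000 - (2.612748)·(8.040000 - 4.440000)/(2.612748 - (-2.933131)) = 6.343985; f(s_2) = -0.005253
s_3 = 6.343985 - (-0.005253)·(6.343985 - 8.040000)/(-0.005253 - (2.612748)) = 6.347388; f(s_3) = 0.001546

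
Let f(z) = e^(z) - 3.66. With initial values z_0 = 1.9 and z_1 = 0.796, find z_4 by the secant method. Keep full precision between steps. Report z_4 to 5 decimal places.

1.29448

f(z_0) = 3.025894, f(z_1) = -1.443343
z_2 = 0.796000 - (-1.443343)·(0.796000 - 1.900000)/(-1.443343 - (3.025894)) = 1.152538; f(z_2) = -0.493783
z_3 = 1.152538 - (-0.493783)·(1.152538 - 0.796000)/(-0.493783 - (-1.443343)) = 1.337941; f(z_3) = 0.151189
z_4 = 1.337941 - (0.151189)·(1.337941 - 1.152538)/(0.151189 - (-0.493783)) = 1.294480; f(z_4) = -0.010901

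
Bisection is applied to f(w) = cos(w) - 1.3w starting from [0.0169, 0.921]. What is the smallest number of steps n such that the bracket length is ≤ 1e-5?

Initial width b − a = 0.921 − 0.0169 = 0.904100.
After n steps the width is (b−a)/2^n; need (b−a)/2^n ≤ 1e-5.
So n ≥ log₂(0.904100/1e-5) = log₂(90410.0000) ≈ 16.4642.
Hence n = 17.

17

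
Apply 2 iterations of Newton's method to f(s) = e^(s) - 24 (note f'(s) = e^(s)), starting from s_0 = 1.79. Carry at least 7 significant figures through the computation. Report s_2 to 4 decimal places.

s_0 = 1.790000: f = -18.010548, f' = 5.989452 → s_1 = 1.790000 - (-18.010548)/(5.989452) = 4.797044
s_1 = 4.797044: f = 97.151772, f' = 121.151772 → s_2 = 4.797044 - (97.151772)/(121.151772) = 3.995143

3.9951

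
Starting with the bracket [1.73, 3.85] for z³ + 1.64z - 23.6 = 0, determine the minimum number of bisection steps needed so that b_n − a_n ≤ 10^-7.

Initial width b − a = 3.85 − 1.73 = 2.120000.
After n steps the width is (b−a)/2^n; need (b−a)/2^n ≤ 10^-7.
So n ≥ log₂(2.120000/10^-7) = log₂(21200000.0000) ≈ 24.3376.
Hence n = 25.

25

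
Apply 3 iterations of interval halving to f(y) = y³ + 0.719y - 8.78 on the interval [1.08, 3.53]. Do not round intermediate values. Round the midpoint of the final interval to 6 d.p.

1.845625

f(1.080000) = -6.743768, f(3.530000) = 37.745047 (opposite signs)
step 1: m = 2.305000, f(m) = 5.123818 > 0 → root in [1.080000, 2.305000]
step 2: m = 1.692500, f(m) = -2.714831 < 0 → root in [1.692500, 2.305000]
step 3: m = 1.998750, f(m) = 0.642111 > 0 → root in [1.692500, 1.998750]
Midpoint of [1.692500, 1.998750] = 1.845625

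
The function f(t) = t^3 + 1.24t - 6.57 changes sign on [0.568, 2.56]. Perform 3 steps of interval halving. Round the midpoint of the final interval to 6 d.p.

1.688500

f(0.568000) = -5.682430, f(2.560000) = 13.381616 (opposite signs)
step 1: m = 1.564000, f(m) = -0.804946 < 0 → root in [1.564000, 2.560000]
step 2: m = 2.062000, f(m) = 4.754182 > 0 → root in [1.564000, 2.062000]
step 3: m = 1.813000, f(m) = 1.637395 > 0 → root in [1.564000, 1.813000]
Midpoint of [1.564000, 1.813000] = 1.688500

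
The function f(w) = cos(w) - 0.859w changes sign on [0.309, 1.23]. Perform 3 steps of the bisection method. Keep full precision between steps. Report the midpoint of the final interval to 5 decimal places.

0.82706

f(0.309000) = 0.687207, f(1.230000) = -0.722332 (opposite signs)
step 1: m = 0.769500, f(m) = 0.057258 > 0 → root in [0.769500, 1.230000]
step 2: m = 0.999750, f(m) = -0.318273 < 0 → root in [0.769500, 0.999750]
step 3: m = 0.884625, f(m) = -0.126313 < 0 → root in [0.769500, 0.884625]
Midpoint of [0.769500, 0.884625] = 0.827063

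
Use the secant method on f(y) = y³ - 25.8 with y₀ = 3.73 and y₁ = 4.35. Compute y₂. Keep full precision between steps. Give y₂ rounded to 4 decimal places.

3.1981

f(y_0) = 26.095117, f(y_1) = 56.512875
y_2 = 4.350000 - (56.512875)·(4.350000 - 3.730000)/(56.512875 - (26.095117)) = 3.198108; f(y_2) = 6.909902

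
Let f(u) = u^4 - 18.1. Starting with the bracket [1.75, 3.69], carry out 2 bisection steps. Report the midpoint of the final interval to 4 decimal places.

1.9925

f(1.750000) = -8.721094, f(3.690000) = 167.298179 (opposite signs)
step 1: m = 2.720000, f(m) = 36.636323 > 0 → root in [1.750000, 2.720000]
step 2: m = 2.235000, f(m) = 6.852273 > 0 → root in [1.750000, 2.235000]
Midpoint of [1.750000, 2.235000] = 1.992500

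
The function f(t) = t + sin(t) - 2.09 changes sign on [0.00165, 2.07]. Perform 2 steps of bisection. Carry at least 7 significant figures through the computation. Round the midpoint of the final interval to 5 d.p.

f(0.001650) = -2.086700, f(2.070000) = 0.857964 (opposite signs)
step 1: m = 1.035825, f(m) = -0.193892 < 0 → root in [1.035825, 2.070000]
step 2: m = 1.552912, f(m) = 0.462753 > 0 → root in [1.035825, 1.552912]
Midpoint of [1.035825, 1.552912] = 1.294369

1.29437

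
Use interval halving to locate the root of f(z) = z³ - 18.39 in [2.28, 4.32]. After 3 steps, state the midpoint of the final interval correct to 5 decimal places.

f(2.280000) = -6.537648, f(4.320000) = 62.231568 (opposite signs)
step 1: m = 3.300000, f(m) = 17.547000 > 0 → root in [2.280000, 3.300000]
step 2: m = 2.790000, f(m) = 3.327639 > 0 → root in [2.280000, 2.790000]
step 3: m = 2.535000, f(m) = -2.099520 < 0 → root in [2.535000, 2.790000]
Midpoint of [2.535000, 2.790000] = 2.662500

2.66250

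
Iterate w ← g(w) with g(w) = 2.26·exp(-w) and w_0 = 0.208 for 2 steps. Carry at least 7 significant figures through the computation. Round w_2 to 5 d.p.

0.36051

w_1 = g(0.208000) = 1.835588
w_2 = g(1.835588) = 0.360515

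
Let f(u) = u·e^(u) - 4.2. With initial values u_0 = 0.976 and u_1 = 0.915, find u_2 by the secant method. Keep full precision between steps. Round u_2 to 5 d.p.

1.29736

f(u_0) = -1.609872, f(u_1) = -1.915451
u_2 = 0.915000 - (-1.915451)·(0.915000 - 0.976000)/(-1.915451 - (-1.609872)) = 1.297365; f(u_2) = 0.547887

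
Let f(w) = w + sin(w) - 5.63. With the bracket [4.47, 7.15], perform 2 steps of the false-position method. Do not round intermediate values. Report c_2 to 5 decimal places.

False-position update: c = (a·f(b) − b·f(a))/(f(b) − f(a)); replace the endpoint whose sign matches f(c).
f(4.470000) = -2.130767, f(7.150000) = 2.282271
step 1: c = 5.763997, f(c) = -0.362179 < 0 → new bracket [5.763997, 7.150000]
step 2: c = 5.953821, f(c) = 0.000380 > 0 → new bracket [5.763997, 5.953821]

5.95382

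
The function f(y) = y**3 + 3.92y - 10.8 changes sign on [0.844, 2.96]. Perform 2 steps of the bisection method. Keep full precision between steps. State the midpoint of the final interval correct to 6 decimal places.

f(0.844000) = -6.890308, f(2.960000) = 26.737536 (opposite signs)
step 1: m = 1.902000, f(m) = 3.536523 > 0 → root in [0.844000, 1.902000]
step 2: m = 1.373000, f(m) = -2.829558 < 0 → root in [1.373000, 1.902000]
Midpoint of [1.373000, 1.902000] = 1.637500

1.637500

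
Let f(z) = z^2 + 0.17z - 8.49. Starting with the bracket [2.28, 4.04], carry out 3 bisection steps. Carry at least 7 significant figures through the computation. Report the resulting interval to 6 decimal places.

f(2.280000) = -2.904000, f(4.040000) = 8.518400 (opposite signs)
step 1: m = 3.160000, f(m) = 2.032800 > 0 → root in [2.280000, 3.160000]
step 2: m = 2.720000, f(m) = -0.629200 < 0 → root in [2.720000, 3.160000]
step 3: m = 2.940000, f(m) = 0.653400 > 0 → root in [2.720000, 2.940000]

[2.720000, 2.940000]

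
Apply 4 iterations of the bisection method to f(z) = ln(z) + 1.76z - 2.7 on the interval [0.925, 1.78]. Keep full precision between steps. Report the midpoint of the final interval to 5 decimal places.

f(0.925000) = -1.149962, f(1.780000) = 1.009413 (opposite signs)
step 1: m = 1.352500, f(m) = -0.017645 < 0 → root in [1.352500, 1.780000]
step 2: m = 1.566250, f(m) = 0.505284 > 0 → root in [1.352500, 1.566250]
step 3: m = 1.459375, f(m) = 0.246508 > 0 → root in [1.352500, 1.459375]
step 4: m = 1.405938, f(m) = 0.115154 > 0 → root in [1.352500, 1.405938]
Midpoint of [1.352500, 1.405938] = 1.379219

1.37922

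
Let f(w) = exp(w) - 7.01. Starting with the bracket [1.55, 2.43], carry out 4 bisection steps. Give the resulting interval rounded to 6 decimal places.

f(1.550000) = -2.298530, f(2.430000) = 4.348882 (opposite signs)
step 1: m = 1.990000, f(m) = 0.305534 > 0 → root in [1.550000, 1.990000]
step 2: m = 1.770000, f(m) = -1.139147 < 0 → root in [1.770000, 1.990000]
step 3: m = 1.880000, f(m) = -0.456495 < 0 → root in [1.880000, 1.990000]
step 4: m = 1.935000, f(m) = -0.085956 < 0 → root in [1.935000, 1.990000]

[1.935000, 1.990000]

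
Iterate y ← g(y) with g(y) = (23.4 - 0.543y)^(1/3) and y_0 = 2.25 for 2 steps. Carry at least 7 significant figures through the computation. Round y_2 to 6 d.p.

2.796697

y_1 = g(2.250000) = 2.809587
y_2 = g(2.809587) = 2.796697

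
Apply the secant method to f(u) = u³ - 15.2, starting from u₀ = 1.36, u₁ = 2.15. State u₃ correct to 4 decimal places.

f(u_0) = -12.684544, f(u_1) = -5.261625
u_2 = 2.150000 - (-5.261625)·(2.150000 - 1.360000)/(-5.261625 - (-12.684544)) = 2.709980; f(u_2) = 4.702063
u_3 = 2.709980 - (4.702063)·(2.709980 - 2.150000)/(4.702063 - (-5.261625)) = 2.445714; f(u_3) = -0.570918

2.4457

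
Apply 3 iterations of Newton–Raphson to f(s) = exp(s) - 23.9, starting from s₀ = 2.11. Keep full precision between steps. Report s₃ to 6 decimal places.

f'(s) = exp(s)
s_0 = 2.110000: f = -15.651759, f' = 8.248241 → s_1 = 2.110000 - (-15.651759)/(8.248241) = 4.007587
s_1 = 4.007587: f = 31.113983, f' = 55.013983 → s_2 = 4.007587 - (31.113983)/(55.013983) = 3.442022
s_2 = 3.442022: f = 7.350094, f' = 31.250094 → s_3 = 3.442022 - (7.350094)/(31.250094) = 3.206820

3.206820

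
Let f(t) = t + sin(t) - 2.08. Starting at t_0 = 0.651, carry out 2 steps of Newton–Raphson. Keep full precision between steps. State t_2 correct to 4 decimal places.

Newton update: t ← t − f(t)/f'(t).
f'(t) = 1 + cos(t)
t_0 = 0.651000: f = -0.823018, f' = 1.795478 → t_1 = 0.651000 - (-0.823018)/(1.795478) = 1.109384
t_1 = 1.109384: f = -0.075192, f' = 1.445214 → t_2 = 1.109384 - (-0.075192)/(1.445214) = 1.161412

1.1614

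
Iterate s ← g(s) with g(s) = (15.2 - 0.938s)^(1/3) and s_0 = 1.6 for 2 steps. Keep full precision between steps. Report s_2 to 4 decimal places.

2.3487

s_1 = g(1.600000) = 2.392756
s_2 = g(2.392756) = 2.348654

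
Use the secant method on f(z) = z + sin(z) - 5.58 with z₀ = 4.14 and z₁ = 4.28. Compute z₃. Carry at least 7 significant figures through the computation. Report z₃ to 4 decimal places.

5.8617

f(z_0) = -2.280609, f(z_1) = -2.207967
z_2 = 4.280000 - (-2.207967)·(4.280000 - 4.140000)/(-2.207967 - (-2.280609)) = 8.535318; f(z_2) = 3.732050
z_3 = 8.535318 - (3.732050)·(8.535318 - 4.280000)/(3.732050 - (-2.207967)) = 5.861747; f(z_3) = -0.127327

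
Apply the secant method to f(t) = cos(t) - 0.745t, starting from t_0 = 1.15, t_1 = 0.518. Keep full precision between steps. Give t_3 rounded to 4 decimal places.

f(t_0) = -0.448263, f(t_1) = 0.482901
t_2 = 0.518000 - (0.482901)·(0.518000 - 1.150000)/(0.482901 - (-0.448263)) = 0.845755; f(t_2) = 0.033079
t_3 = 0.845755 - (0.033079)·(0.845755 - 0.518000)/(0.033079 - (0.482901)) = 0.869857; f(t_3) = -0.003108

0.8699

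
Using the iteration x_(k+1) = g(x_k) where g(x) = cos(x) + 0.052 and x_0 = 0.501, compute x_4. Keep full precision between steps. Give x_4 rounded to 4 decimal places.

x_1 = g(0.501000) = 0.929103
x_2 = g(0.929103) = 0.650553
x_3 = g(0.650553) = 0.847749
x_4 = g(0.847749) = 0.713673

0.7137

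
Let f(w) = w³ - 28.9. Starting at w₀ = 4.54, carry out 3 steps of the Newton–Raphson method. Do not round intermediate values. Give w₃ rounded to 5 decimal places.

3.06957

Newton update: w ← w − f(w)/f'(w).
f'(w) = 3w²
w_0 = 4.540000: f = 64.676664, f' = 61.834800 → w_1 = 4.540000 - (64.676664)/(61.834800) = 3.494041
w_1 = 3.494041: f = 13.756380, f' = 36.624968 → w_2 = 3.494041 - (13.756380)/(36.624968) = 3.118440
w_2 = 3.118440: f = 1.425790, f' = 29.174002 → w_3 = 3.118440 - (1.425790)/(29.174002) = 3.069568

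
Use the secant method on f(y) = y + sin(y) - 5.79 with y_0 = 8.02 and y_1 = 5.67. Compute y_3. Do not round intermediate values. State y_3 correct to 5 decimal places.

f(y_0) = 3.216251, f(y_1) = -0.695475
y_2 = 5.670000 - (-0.695475)·(5.670000 - 8.020000)/(-0.695475 - (3.216251)) = 6.087812; f(y_2) = 0.103680
y_3 = 6.087812 - (0.103680)·(6.087812 - 5.670000)/(0.103680 - (-0.695475)) = 6.033607; f(y_3) = -0.003389

6.03361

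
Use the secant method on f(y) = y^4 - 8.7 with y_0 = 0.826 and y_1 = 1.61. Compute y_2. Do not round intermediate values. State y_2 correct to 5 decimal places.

f(y_0) = -8.234499, f(y_1) = -1.981018
y_2 = 1.610000 - (-1.981018)·(1.610000 - 0.826000)/(-1.981018 - (-8.234499)) = 1.858360; f(y_2) = 3.226688

1.85836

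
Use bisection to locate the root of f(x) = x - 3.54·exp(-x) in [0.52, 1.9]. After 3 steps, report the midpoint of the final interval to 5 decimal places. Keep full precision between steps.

1.12375

f(0.520000) = -1.584603, f(1.900000) = 1.370527 (opposite signs)
step 1: m = 1.210000, f(m) = 0.154382 > 0 → root in [0.520000, 1.210000]
step 2: m = 0.865000, f(m) = -0.625522 < 0 → root in [0.865000, 1.210000]
step 3: m = 1.037500, f(m) = -0.216862 < 0 → root in [1.037500, 1.210000]
Midpoint of [1.037500, 1.210000] = 1.123750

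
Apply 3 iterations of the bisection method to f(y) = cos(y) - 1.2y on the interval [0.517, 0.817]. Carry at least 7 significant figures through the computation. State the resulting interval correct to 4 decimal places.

[0.6295, 0.6670]

f(0.517000) = 0.248906, f(0.817000) = -0.295988 (opposite signs)
step 1: m = 0.667000, f(m) = -0.014719 < 0 → root in [0.517000, 0.667000]
step 2: m = 0.592000, f(m) = 0.119426 > 0 → root in [0.592000, 0.667000]
step 3: m = 0.629500, f(m) = 0.052922 > 0 → root in [0.629500, 0.667000]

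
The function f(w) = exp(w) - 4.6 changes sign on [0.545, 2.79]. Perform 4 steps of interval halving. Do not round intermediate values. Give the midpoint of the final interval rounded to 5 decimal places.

1.45703

f(0.545000) = -2.875392, f(2.790000) = 11.681020 (opposite signs)
step 1: m = 1.667500, f(m) = 0.698904 > 0 → root in [0.545000, 1.667500]
step 2: m = 1.106250, f(m) = -1.576999 < 0 → root in [1.106250, 1.667500]
step 3: m = 1.386875, f(m) = -0.597677 < 0 → root in [1.386875, 1.667500]
step 4: m = 1.527187, f(m) = 0.005206 > 0 → root in [1.386875, 1.527187]
Midpoint of [1.386875, 1.527187] = 1.457031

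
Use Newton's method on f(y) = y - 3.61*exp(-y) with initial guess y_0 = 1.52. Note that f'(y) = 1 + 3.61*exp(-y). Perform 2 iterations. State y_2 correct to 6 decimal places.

1.146436

Newton update: y ← y − f(y)/f'(y).
y_0 = 1.520000: f = 0.730450, f' = 1.789550 → y_1 = 1.520000 - (0.730450)/(1.789550) = 1.111825
y_1 = 1.111825: f = -0.075714, f' = 2.187539 → y_2 = 1.111825 - (-0.075714)/(2.187539) = 1.146436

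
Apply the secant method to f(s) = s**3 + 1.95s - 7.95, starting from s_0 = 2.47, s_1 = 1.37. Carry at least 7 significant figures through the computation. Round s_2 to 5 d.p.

Secant update: s_(k+1) = s_k − f(s_k)·(s_k − s_(k-1))/(f(s_k) − f(s_(k-1))).
f(s_0) = 11.935723, f(s_1) = -2.707147
s_2 = 1.370000 - (-2.707147)·(1.370000 - 2.470000)/(-2.707147 - (11.935723)) = 1.573366; f(s_2) = -0.987099

1.57337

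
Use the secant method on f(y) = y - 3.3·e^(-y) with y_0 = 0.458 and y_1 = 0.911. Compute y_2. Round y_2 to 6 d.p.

1.066306

f(y_0) = -1.629407, f(y_1) = -0.416002
y_2 = 0.911000 - (-0.416002)·(0.911000 - 0.458000)/(-0.416002 - (-1.629407)) = 1.066306; f(y_2) = -0.069811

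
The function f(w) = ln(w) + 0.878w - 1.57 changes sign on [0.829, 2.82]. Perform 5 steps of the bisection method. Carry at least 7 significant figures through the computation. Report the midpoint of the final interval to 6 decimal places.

f(0.829000) = -1.029673, f(2.820000) = 1.942697 (opposite signs)
step 1: m = 1.824500, f(m) = 0.633217 > 0 → root in [0.829000, 1.824500]
step 2: m = 1.326750, f(m) = -0.122381 < 0 → root in [1.326750, 1.824500]
step 3: m = 1.575625, f(m) = 0.268051 > 0 → root in [1.326750, 1.575625]
step 4: m = 1.451188, f(m) = 0.076525 > 0 → root in [1.326750, 1.451188]
step 5: m = 1.388969, f(m) = -0.021924 < 0 → root in [1.388969, 1.451188]
Midpoint of [1.388969, 1.451188] = 1.420078

1.420078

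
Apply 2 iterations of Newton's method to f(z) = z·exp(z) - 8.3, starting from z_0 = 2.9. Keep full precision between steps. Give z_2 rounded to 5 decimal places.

f'(z) = (z + 1)·exp(z)
z_0 = 2.900000: f = 44.405022, f' = 70.879167 → z_1 = 2.900000 - (44.405022)/(70.879167) = 2.273511
z_1 = 2.273511: f = 13.783622, f' = 31.797067 → z_2 = 2.273511 - (13.783622)/(31.797067) = 1.840024

1.84002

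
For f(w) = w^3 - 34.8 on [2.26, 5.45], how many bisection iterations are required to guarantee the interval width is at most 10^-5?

19

Initial width b − a = 5.45 − 2.26 = 3.190000.
After n steps the width is (b−a)/2^n; need (b−a)/2^n ≤ 10^-5.
So n ≥ log₂(3.190000/10^-5) = log₂(319000.0000) ≈ 18.2832.
Hence n = 19.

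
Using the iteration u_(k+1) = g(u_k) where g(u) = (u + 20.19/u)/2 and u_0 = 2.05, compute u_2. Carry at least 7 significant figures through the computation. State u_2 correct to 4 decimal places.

4.6715

u_1 = g(2.050000) = 5.949390
u_2 = g(5.949390) = 4.671508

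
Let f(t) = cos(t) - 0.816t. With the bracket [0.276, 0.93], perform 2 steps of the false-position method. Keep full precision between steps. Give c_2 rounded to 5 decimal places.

f(0.276000) = 0.736937, f(0.930000) = -0.161046
step 1: c = 0.812710, f(c) = 0.024361 > 0 → new bracket [0.812710, 0.930000]
step 2: c = 0.828121, f(c) = 0.000514 > 0 → new bracket [0.828121, 0.930000]

0.82812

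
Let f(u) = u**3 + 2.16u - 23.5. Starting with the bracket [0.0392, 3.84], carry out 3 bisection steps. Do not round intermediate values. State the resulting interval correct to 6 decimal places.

f(0.039200) = -23.415268, f(3.840000) = 41.417504 (opposite signs)
step 1: m = 1.939600, f(m) = -12.013595 < 0 → root in [1.939600, 3.840000]
step 2: m = 2.889800, f(m) = 6.874526 > 0 → root in [1.939600, 2.889800]
step 3: m = 2.414700, f(m) = -4.204673 < 0 → root in [2.414700, 2.889800]

[2.414700, 2.889800]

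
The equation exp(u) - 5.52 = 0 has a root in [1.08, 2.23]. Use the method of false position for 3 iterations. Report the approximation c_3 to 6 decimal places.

False-position update: c = (a·f(b) − b·f(a))/(f(b) − f(a)); replace the endpoint whose sign matches f(c).
f(1.080000) = -2.575320, f(2.230000) = 3.779866
step 1: c = 1.546016, f(c) = -0.827263 < 0 → new bracket [1.546016, 2.230000]
step 2: c = 1.668833, f(c) = -0.214027 < 0 → new bracket [1.668833, 2.230000]
step 3: c = 1.698905, f(c) = -0.052042 < 0 → new bracket [1.698905, 2.230000]

1.698905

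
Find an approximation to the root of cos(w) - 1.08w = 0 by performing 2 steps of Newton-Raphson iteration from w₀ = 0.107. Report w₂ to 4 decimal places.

0.7090

f'(w) = -sin(w) - 1.08
w_0 = 0.107000: f = 0.878721, f' = -1.186796 → w_1 = 0.107000 - (0.878721)/(-1.186796) = 0.847415
w_1 = 0.847415: f = -0.253284, f' = -1.829572 → w_2 = 0.847415 - (-0.253284)/(-1.829572) = 0.708975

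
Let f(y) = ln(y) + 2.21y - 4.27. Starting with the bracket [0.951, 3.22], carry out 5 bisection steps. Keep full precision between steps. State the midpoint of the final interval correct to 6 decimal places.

1.695516

f(0.951000) = -2.218531, f(3.220000) = 4.015581 (opposite signs)
step 1: m = 2.085500, f(m) = 1.073964 > 0 → root in [0.951000, 2.085500]
step 2: m = 1.518250, f(m) = -0.497109 < 0 → root in [1.518250, 2.085500]
step 3: m = 1.801875, f(m) = 0.300972 > 0 → root in [1.518250, 1.801875]
step 4: m = 1.660062, f(m) = -0.094407 < 0 → root in [1.660062, 1.801875]
step 5: m = 1.730969, f(m) = 0.104122 > 0 → root in [1.660062, 1.730969]
Midpoint of [1.660062, 1.730969] = 1.695516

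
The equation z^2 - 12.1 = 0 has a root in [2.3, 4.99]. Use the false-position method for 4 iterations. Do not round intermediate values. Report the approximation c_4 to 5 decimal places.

f(2.300000) = -6.810000, f(4.990000) = 12.800100
step 1: c = 3.234156, f(c) = -1.640233 < 0 → new bracket [3.234156, 4.990000]
step 2: c = 3.433597, f(c) = -0.310410 < 0 → new bracket [3.433597, 4.990000]
step 3: c = 3.470447, f(c) = -0.055996 < 0 → new bracket [3.470447, 4.990000]
step 4: c = 3.477066, f(c) = -0.010013 < 0 → new bracket [3.477066, 4.990000]

3.47707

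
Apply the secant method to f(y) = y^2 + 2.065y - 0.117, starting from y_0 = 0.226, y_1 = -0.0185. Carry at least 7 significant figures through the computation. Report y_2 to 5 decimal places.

f(y_0) = 0.400766, f(y_1) = -0.154860
y_2 = -0.018500 - (-0.154860)·(-0.018500 - 0.226000)/(-0.154860 - (0.400766)) = 0.049645; f(y_2) = -0.012018

0.04965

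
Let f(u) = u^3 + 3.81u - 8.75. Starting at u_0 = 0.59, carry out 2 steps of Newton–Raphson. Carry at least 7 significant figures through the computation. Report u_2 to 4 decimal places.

1.5311

Newton update: u ← u − f(u)/f'(u).
f'(u) = 3u^2 + 3.81
u_0 = 0.590000: f = -6.296721, f' = 4.854300 → u_1 = 0.590000 - (-6.296721)/(4.854300) = 1.887143
u_1 = 1.887143: f = 5.160713, f' = 14.493925 → u_2 = 1.887143 - (5.160713)/(14.493925) = 1.531083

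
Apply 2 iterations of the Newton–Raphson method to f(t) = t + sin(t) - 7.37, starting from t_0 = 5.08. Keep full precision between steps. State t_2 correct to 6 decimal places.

6.732021

Newton update: t ← t − f(t)/f'(t).
f'(t) = 1 + cos(t)
t_0 = 5.080000: f = -3.223189, f' = 1.359387 → t_1 = 5.080000 - (-3.223189)/(1.359387) = 7.451060
t_1 = 7.451060: f = 1.000980, f' = 1.392108 → t_2 = 7.451060 - (1.000980)/(1.392108) = 6.732021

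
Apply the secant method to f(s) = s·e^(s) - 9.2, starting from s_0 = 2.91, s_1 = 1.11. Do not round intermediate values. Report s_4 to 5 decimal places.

1.64100

f(s_0) = 44.218284, f(s_1) = -5.831862
s_2 = 1.110000 - (-5.831862)·(1.110000 - 2.910000)/(-5.831862 - (44.218284)) = 1.319737; f(s_2) = -4.260970
s_3 = 1.319737 - (-4.260970)·(1.319737 - 1.110000)/(-4.260970 - (-5.831862)) = 1.888638; f(s_3) = 3.284566
s_4 = 1.888638 - (3.284566)·(1.888638 - 1.319737)/(3.284566 - (-4.260970)) = 1.640995; f(s_4) = -0.731965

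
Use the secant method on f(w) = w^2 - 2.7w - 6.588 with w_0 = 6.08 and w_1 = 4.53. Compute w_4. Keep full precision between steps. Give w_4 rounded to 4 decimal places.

4.2501

f(w_0) = 13.962400, f(w_1) = 1.701900
w_2 = 4.530000 - (1.701900)·(4.530000 - 6.080000)/(1.701900 - (13.962400)) = 4.314842; f(w_2) = 0.379788
w_3 = 4.314842 - (0.379788)·(4.314842 - 4.530000)/(0.379788 - (1.701900)) = 4.253036; f(w_3) = 0.017118
w_4 = 4.253036 - (0.017118)·(4.253036 - 4.314842)/(0.017118 - (0.379788)) = 4.250119; f(w_4) = 0.000189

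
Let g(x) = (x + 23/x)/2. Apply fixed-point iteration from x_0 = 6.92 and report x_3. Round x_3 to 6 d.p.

x_1 = g(6.920000) = 5.121850
x_2 = g(5.121850) = 4.806207
x_3 = g(4.806207) = 4.795843

4.795843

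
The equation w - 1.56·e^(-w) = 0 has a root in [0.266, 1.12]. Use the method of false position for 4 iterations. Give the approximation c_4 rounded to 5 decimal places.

0.74251

False-position update: c = (a·f(b) − b·f(a))/(f(b) − f(a)); replace the endpoint whose sign matches f(c).
f(0.266000) = -0.929645, f(1.120000) = 0.611004
step 1: c = 0.781313, f(c) = 0.067139 > 0 → new bracket [0.266000, 0.781313]
step 2: c = 0.746604, f(c) = 0.007206 > 0 → new bracket [0.266000, 0.746604]
step 3: c = 0.742908, f(c) = 0.000771 > 0 → new bracket [0.266000, 0.742908]
step 4: c = 0.742512, f(c) = 0.000082 > 0 → new bracket [0.266000, 0.742512]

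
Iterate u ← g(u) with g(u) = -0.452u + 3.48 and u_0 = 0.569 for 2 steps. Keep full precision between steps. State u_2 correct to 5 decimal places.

2.02329

u_1 = g(0.569000) = 3.222812
u_2 = g(3.222812) = 2.023289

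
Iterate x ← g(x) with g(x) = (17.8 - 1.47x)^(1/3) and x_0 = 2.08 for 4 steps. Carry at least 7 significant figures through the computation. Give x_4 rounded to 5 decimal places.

x_1 = g(2.080000) = 2.452013
x_2 = g(2.452013) = 2.421311
x_3 = g(2.421311) = 2.423875
x_4 = g(2.423875) = 2.423661

2.42366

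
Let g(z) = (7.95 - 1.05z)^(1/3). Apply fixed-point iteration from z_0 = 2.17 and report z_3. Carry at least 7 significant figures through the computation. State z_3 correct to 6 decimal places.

z_1 = g(2.170000) = 1.783334
z_2 = g(1.783334) = 1.824911
z_3 = g(1.824911) = 1.820531

1.820531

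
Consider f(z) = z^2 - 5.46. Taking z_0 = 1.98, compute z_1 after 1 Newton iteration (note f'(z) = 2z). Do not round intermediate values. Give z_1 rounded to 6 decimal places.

2.368788

z_0 = 1.980000: f = -1.539600, f' = 3.960000 → z_1 = 1.980000 - (-1.539600)/(3.960000) = 2.368788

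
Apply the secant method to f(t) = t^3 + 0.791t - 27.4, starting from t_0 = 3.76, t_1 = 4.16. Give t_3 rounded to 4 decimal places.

f(t_0) = 28.731536, f(t_1) = 47.881856
t_2 = 4.160000 - (47.881856)·(4.160000 - 3.760000)/(47.881856 - (28.731536)) = 3.159874; f(t_2) = 6.650167
t_3 = 3.159874 - (6.650167)·(3.159874 - 4.160000)/(6.650167 - (47.881856)) = 2.998565; f(t_3) = 1.933148

2.9986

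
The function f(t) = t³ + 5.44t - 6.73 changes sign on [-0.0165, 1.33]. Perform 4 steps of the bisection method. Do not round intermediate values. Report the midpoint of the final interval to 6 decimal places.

f(-0.016500) = -6.819764, f(1.330000) = 2.857837 (opposite signs)
step 1: m = 0.656750, f(m) = -2.874010 < 0 → root in [0.656750, 1.330000]
step 2: m = 0.993375, f(m) = -0.345784 < 0 → root in [0.993375, 1.330000]
step 3: m = 1.161688, f(m) = 1.157298 > 0 → root in [0.993375, 1.161688]
step 4: m = 1.077531, f(m) = 0.382863 > 0 → root in [0.993375, 1.077531]
Midpoint of [0.993375, 1.077531] = 1.035453

1.035453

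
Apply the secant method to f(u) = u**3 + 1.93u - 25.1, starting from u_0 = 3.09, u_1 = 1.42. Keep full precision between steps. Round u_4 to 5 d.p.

2.70023

f(u_0) = 10.367329, f(u_1) = -19.496112
u_2 = 1.420000 - (-19.496112)·(1.420000 - 3.090000)/(-19.496112 - (10.367329)) = 2.510246; f(u_2) = -4.437317
u_3 = 2.510246 - (-4.437317)·(2.510246 - 1.420000)/(-4.437317 - (-19.496112)) = 2.831505; f(u_3) = 3.066172
u_4 = 2.831505 - (3.066172)·(2.831505 - 2.510246)/(3.066172 - (-4.437317)) = 2.700228; f(u_4) = -0.200569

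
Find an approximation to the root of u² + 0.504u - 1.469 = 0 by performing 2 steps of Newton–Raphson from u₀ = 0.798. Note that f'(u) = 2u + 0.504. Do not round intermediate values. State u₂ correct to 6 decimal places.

u_0 = 0.798000: f = -0.430004, f' = 2.100000 → u_1 = 0.798000 - (-0.430004)/(2.100000) = 1.002764
u_1 = 1.002764: f = 0.041928, f' = 2.509528 → u_2 = 1.002764 - (0.041928)/(2.509528) = 0.986056

0.986056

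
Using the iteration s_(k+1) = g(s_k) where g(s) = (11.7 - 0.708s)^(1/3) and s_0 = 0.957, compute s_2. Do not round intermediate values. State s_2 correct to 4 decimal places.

2.1633

s_1 = g(0.957000) = 2.225492
s_2 = g(2.225492) = 2.163328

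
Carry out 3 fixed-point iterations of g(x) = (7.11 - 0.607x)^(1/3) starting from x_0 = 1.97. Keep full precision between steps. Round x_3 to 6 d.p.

x_1 = g(1.970000) = 1.808418
x_2 = g(1.808418) = 1.818360
x_3 = g(1.818360) = 1.817752

1.817752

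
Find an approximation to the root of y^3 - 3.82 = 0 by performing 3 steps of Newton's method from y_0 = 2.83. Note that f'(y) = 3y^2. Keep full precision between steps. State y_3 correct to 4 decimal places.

1.5697

Newton update: y ← y − f(y)/f'(y).
y_0 = 2.830000: f = 18.845187, f' = 24.026700 → y_1 = 2.830000 - (18.845187)/(24.026700) = 2.045656
y_1 = 2.045656: f = 4.740480, f' = 12.554131 → y_2 = 2.045656 - (4.740480)/(12.554131) = 1.668053
y_2 = 1.668053: f = 0.821194, f' = 8.347205 → y_3 = 1.668053 - (0.821194)/(8.347205) = 1.569674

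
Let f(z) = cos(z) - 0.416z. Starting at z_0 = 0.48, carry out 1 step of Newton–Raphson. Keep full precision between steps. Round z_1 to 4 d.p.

f'(z) = -sin(z) - 0.416
z_0 = 0.480000: f = 0.687315, f' = -0.877779 → z_1 = 0.480000 - (0.687315)/(-0.877779) = 1.263016

1.2630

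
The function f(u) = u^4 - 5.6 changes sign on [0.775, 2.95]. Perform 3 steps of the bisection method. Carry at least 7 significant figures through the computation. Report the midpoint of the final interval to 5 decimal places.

f(0.775000) = -5.239250, f(2.950000) = 70.133506 (opposite signs)
step 1: m = 1.862500, f(m) = 6.433311 > 0 → root in [0.775000, 1.862500]
step 2: m = 1.318750, f(m) = -2.575526 < 0 → root in [1.318750, 1.862500]
step 3: m = 1.590625, f(m) = 0.801345 > 0 → root in [1.318750, 1.590625]
Midpoint of [1.318750, 1.590625] = 1.454688

1.45469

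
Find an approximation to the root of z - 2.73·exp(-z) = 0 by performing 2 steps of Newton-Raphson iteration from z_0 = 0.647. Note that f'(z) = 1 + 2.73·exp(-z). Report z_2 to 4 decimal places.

z_0 = 0.647000: f = -0.782467, f' = 2.429467 → z_1 = 0.647000 - (-0.782467)/(2.429467) = 0.969074
z_1 = 0.969074: f = -0.066782, f' = 2.035856 → z_2 = 0.969074 - (-0.066782)/(2.035856) = 1.001877

1.0019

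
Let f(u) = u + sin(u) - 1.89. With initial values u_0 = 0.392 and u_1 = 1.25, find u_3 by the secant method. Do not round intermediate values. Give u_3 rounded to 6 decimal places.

1.029538

f(u_0) = -1.115963, f(u_1) = 0.308985
u_2 = 1.250000 - (0.308985)·(1.250000 - 0.392000)/(0.308985 - (-1.115963)) = 1.063952; f(u_2) = 0.048232
u_3 = 1.063952 - (0.048232)·(1.063952 - 1.250000)/(0.048232 - (0.308985)) = 1.029538; f(u_3) = -0.003401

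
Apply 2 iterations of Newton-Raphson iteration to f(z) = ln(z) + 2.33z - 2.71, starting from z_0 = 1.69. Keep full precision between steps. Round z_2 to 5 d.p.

f'(z) = 1/z + 2.33
z_0 = 1.690000: f = 1.752429, f' = 2.921716 → z_1 = 1.690000 - (1.752429)/(2.921716) = 1.090206
z_1 = 1.090206: f = -0.083454, f' = 3.247258 → z_2 = 1.090206 - (-0.083454)/(3.247258) = 1.115906

1.11591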